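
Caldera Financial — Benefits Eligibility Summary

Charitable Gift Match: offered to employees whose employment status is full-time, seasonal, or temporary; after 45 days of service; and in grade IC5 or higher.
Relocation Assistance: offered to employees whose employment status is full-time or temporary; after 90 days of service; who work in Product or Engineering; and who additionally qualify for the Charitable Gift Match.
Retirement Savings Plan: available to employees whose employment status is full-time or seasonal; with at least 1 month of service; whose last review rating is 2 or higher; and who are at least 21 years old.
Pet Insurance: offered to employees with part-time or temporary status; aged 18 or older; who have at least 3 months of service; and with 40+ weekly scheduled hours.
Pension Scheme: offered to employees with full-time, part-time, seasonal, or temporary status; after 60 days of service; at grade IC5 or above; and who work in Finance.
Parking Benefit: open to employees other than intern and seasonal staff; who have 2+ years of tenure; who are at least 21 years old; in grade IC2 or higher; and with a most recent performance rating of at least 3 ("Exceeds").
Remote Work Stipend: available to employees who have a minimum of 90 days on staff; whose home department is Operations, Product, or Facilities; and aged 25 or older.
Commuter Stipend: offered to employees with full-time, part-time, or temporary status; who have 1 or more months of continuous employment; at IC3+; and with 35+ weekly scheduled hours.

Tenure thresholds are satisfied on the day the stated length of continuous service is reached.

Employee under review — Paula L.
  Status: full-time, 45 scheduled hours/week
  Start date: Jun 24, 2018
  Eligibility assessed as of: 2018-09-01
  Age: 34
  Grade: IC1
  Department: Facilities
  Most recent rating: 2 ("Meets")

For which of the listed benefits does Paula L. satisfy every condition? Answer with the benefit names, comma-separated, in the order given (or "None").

Retirement Savings Plan

Service from Jun 24, 2018 to 2018-09-01: 69 days.
Charitable Gift Match — status full-time ✓; service 69 days ≥ 45 days ✓; grade IC1 < IC5 ✗ → not eligible.
Relocation Assistance — status full-time ✓; service 69 days < 90 days ✗ → not eligible.
Retirement Savings Plan — status full-time ✓; service 69 days ≥ 1 month (≈30 days) ✓; rating 2 ≥ 2 ✓; age 34 ≥ 21 ✓ → eligible.
Pet Insurance — status full-time ✗ (requires part-time or temporary) → not eligible.
Pension Scheme — status full-time ✓; service 69 days ≥ 60 days ✓; grade IC1 < IC5 ✗ → not eligible.
Parking Benefit — status full-time ✓ (not excluded); service 69 days < 2 years (≈730 days) ✗ → not eligible.
Remote Work Stipend — service 69 days < 90 days ✗ → not eligible.
Commuter Stipend — status full-time ✓; service 69 days ≥ 1 month (≈30 days) ✓; grade IC1 < IC3 ✗ → not eligible.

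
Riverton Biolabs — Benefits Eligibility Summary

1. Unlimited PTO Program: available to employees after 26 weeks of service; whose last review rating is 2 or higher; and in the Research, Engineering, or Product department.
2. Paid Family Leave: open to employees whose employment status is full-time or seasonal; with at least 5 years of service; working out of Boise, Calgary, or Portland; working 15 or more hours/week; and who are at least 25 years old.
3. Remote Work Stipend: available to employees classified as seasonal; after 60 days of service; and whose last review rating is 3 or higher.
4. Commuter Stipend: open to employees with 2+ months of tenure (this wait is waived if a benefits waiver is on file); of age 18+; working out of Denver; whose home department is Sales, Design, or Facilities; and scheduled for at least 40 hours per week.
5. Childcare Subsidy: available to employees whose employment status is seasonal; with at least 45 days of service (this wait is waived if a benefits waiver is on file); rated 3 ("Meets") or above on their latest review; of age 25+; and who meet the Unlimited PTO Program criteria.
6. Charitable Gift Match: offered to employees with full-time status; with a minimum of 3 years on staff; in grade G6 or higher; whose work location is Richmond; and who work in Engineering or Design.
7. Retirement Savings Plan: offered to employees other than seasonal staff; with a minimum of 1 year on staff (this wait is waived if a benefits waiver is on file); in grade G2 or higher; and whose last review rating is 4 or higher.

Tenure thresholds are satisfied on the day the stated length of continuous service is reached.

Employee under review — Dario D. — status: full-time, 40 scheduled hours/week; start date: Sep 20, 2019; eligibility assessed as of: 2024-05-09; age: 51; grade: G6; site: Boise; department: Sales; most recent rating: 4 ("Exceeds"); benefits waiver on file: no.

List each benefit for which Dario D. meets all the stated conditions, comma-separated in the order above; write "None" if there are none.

Service from Sep 20, 2019 to 2024-05-09: 1693 days.
Unlimited PTO Program — service 1693 days ≥ 26 weeks (≈182 days) ✓; rating 4 ≥ 2 ✓; dept Sales ✗ → not eligible.
Paid Family Leave — status full-time ✓; service 1693 days < 5 years (≈1825 days) ✗ → not eligible.
Remote Work Stipend — status full-time ✗ (requires seasonal) → not eligible.
Commuter Stipend — no waiver, service 1693 days ≥ 2 months (≈60 days) ✓; age 51 ≥ 18 ✓; site Boise ✗ (not Denver) → not eligible.
Childcare Subsidy — status full-time ✗ (requires seasonal) → not eligible.
Charitable Gift Match — status full-time ✓; service 1693 days ≥ 3 years (≈1095 days) ✓; grade G6 ≥ G6 ✓; site Boise ✗ (not Richmond) → not eligible.
Retirement Savings Plan — status full-time ✓ (not excluded); no waiver, service 1693 days ≥ 1 year (≈365 days) ✓; grade G6 ≥ G2 ✓; rating 4 ≥ 4 ✓ → eligible.

Retirement Savings Plan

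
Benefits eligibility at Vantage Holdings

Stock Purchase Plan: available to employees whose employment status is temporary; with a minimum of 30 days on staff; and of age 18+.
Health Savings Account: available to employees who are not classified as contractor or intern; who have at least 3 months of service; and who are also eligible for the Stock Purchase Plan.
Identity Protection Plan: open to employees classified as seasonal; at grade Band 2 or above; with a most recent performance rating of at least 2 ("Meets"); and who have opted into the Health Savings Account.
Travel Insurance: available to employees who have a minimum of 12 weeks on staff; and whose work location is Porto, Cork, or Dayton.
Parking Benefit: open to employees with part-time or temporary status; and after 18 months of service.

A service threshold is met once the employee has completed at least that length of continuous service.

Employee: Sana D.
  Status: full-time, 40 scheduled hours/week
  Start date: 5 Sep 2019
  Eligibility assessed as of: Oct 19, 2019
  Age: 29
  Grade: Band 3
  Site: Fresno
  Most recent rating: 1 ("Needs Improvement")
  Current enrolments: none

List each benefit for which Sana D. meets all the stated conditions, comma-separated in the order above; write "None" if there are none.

Service from 5 Sep 2019 to Oct 19, 2019: 44 days.
Stock Purchase Plan — status full-time ✗ (requires temporary) → not eligible.
Health Savings Account — status full-time ✓ (not excluded); service 44 days < 3 months (≈90 days) ✗ → not eligible.
Identity Protection Plan — status full-time ✗ (requires seasonal) → not eligible.
Travel Insurance — service 44 days < 12 weeks (≈84 days) ✗ → not eligible.
Parking Benefit — status full-time ✗ (requires part-time or temporary) → not eligible.

None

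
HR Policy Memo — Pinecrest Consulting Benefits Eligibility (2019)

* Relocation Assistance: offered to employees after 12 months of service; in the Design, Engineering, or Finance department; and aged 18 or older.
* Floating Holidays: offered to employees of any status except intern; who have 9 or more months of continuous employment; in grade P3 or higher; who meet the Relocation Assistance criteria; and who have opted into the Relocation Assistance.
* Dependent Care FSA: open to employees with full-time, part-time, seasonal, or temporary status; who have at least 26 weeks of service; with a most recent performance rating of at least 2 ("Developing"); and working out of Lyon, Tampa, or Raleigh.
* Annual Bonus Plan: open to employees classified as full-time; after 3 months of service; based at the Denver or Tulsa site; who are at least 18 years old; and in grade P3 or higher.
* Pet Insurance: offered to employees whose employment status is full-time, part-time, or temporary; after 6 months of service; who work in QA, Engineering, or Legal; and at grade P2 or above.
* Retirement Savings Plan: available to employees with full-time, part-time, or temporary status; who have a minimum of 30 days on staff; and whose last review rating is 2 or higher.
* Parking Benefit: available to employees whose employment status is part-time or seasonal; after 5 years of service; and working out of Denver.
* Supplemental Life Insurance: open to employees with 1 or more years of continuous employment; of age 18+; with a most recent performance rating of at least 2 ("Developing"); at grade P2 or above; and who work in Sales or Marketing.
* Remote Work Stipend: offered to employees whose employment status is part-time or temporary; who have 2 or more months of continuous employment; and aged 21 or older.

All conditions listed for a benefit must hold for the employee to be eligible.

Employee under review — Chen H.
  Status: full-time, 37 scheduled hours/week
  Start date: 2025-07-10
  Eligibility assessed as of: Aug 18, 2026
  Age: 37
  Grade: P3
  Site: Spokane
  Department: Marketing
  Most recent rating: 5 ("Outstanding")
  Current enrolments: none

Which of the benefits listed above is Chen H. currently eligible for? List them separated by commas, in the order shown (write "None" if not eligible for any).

Service from 2025-07-10 to Aug 18, 2026: 404 days.
Relocation Assistance — service 404 days ≥ 12 months (≈360 days) ✓; dept Marketing ✗ → not eligible.
Floating Holidays — status full-time ✓ (not excluded); service 404 days ≥ 9 months (≈270 days) ✓; grade P3 ≥ P3 ✓; not eligible for Relocation Assistance ✗ → not eligible.
Dependent Care FSA — status full-time ✓; service 404 days ≥ 26 weeks (≈182 days) ✓; rating 5 ≥ 2 ✓; site Spokane ✗ (not Lyon, Tampa, or Raleigh) → not eligible.
Annual Bonus Plan — status full-time ✓; service 404 days ≥ 3 months (≈90 days) ✓; site Spokane ✗ (not Denver or Tulsa) → not eligible.
Pet Insurance — status full-time ✓; service 404 days ≥ 6 months (≈180 days) ✓; dept Marketing ✗ → not eligible.
Retirement Savings Plan — status full-time ✓; service 404 days ≥ 30 days ✓; rating 5 ≥ 2 ✓ → eligible.
Parking Benefit — status full-time ✗ (requires part-time or seasonal) → not eligible.
Supplemental Life Insurance — service 404 days ≥ 1 year (≈365 days) ✓; age 37 ≥ 18 ✓; rating 5 ≥ 2 ✓; grade P3 ≥ P2 ✓; dept Marketing ✓ → eligible.
Remote Work Stipend — status full-time ✗ (requires part-time or temporary) → not eligible.

Retirement Savings Plan, Supplemental Life Insurance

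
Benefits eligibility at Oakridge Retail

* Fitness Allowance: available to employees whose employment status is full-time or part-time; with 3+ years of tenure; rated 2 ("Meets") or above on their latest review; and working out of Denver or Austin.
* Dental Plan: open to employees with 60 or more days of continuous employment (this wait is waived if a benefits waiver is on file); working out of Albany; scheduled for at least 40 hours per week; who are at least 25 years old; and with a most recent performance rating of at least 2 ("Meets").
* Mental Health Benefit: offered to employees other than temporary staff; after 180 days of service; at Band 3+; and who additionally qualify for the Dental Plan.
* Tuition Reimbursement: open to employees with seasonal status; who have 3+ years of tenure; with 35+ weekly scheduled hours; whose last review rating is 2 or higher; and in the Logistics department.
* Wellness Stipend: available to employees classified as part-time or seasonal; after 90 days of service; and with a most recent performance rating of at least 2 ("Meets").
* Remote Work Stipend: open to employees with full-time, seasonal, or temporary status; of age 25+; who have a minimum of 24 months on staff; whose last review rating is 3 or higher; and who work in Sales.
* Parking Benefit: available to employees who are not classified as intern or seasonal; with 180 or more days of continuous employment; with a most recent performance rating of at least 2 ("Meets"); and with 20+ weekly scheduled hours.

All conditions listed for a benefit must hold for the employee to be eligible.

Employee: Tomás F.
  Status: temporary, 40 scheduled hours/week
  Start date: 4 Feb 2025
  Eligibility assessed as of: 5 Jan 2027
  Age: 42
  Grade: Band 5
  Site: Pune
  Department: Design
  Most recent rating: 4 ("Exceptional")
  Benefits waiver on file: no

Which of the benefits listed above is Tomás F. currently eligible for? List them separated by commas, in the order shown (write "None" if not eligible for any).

Service from 4 Feb 2025 to 5 Jan 2027: 700 days.
Fitness Allowance — status temporary ✗ (requires full-time or part-time) → not eligible.
Dental Plan — no waiver, service 700 days ≥ 60 days ✓; site Pune ✗ (not Albany) → not eligible.
Mental Health Benefit — status temporary ✗ (excluded) → not eligible.
Tuition Reimbursement — status temporary ✗ (requires seasonal) → not eligible.
Wellness Stipend — status temporary ✗ (requires part-time or seasonal) → not eligible.
Remote Work Stipend — status temporary ✓; age 42 ≥ 25 ✓; service 700 days < 24 months (≈720 days) ✗ → not eligible.
Parking Benefit — status temporary ✓ (not excluded); service 700 days ≥ 180 days ✓; rating 4 ≥ 2 ✓; 40 hrs/wk ≥ 20 ✓ → eligible.

Parking Benefit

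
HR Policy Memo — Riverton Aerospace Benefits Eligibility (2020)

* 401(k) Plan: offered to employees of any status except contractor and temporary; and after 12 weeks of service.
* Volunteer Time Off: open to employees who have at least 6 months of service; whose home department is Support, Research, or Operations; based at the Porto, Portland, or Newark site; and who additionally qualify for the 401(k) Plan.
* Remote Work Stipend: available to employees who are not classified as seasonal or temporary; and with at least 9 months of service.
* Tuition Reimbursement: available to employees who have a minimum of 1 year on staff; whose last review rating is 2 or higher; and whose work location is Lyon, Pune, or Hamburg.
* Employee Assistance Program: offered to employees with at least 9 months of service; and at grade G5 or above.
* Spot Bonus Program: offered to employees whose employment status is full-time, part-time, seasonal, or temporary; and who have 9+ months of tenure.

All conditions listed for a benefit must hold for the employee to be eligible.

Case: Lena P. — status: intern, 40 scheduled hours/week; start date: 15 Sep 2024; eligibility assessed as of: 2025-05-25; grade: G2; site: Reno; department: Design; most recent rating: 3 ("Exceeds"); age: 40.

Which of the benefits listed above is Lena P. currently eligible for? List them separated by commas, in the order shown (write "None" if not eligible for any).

401(k) Plan

Service from 15 Sep 2024 to 2025-05-25: 252 days.
401(k) Plan — status intern ✓ (not excluded); service 252 days ≥ 12 weeks (≈84 days) ✓ → eligible.
Volunteer Time Off — service 252 days ≥ 6 months (≈180 days) ✓; dept Design ✗ → not eligible.
Remote Work Stipend — status intern ✓ (not excluded); service 252 days < 9 months (≈270 days) ✗ → not eligible.
Tuition Reimbursement — service 252 days < 1 year (≈365 days) ✗ → not eligible.
Employee Assistance Program — service 252 days < 9 months (≈270 days) ✗ → not eligible.
Spot Bonus Program — status intern ✗ (requires full-time, part-time, seasonal, or temporary) → not eligible.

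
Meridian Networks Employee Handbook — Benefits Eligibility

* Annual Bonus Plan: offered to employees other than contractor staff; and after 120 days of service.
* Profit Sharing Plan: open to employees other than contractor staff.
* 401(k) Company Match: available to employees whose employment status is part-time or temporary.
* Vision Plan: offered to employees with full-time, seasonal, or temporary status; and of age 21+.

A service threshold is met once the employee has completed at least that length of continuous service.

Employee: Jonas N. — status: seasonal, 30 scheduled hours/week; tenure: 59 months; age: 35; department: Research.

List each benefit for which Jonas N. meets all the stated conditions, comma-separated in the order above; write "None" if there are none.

Annual Bonus Plan — status seasonal ✓ (not excluded); service 59 months ≥ 120 days ✓ → eligible.
Profit Sharing Plan — status seasonal ✓ (not excluded) → eligible.
401(k) Company Match — status seasonal ✗ (requires part-time or temporary) → not eligible.
Vision Plan — status seasonal ✓; age 35 ≥ 21 ✓ → eligible.

Annual Bonus Plan, Profit Sharing Plan, Vision Plan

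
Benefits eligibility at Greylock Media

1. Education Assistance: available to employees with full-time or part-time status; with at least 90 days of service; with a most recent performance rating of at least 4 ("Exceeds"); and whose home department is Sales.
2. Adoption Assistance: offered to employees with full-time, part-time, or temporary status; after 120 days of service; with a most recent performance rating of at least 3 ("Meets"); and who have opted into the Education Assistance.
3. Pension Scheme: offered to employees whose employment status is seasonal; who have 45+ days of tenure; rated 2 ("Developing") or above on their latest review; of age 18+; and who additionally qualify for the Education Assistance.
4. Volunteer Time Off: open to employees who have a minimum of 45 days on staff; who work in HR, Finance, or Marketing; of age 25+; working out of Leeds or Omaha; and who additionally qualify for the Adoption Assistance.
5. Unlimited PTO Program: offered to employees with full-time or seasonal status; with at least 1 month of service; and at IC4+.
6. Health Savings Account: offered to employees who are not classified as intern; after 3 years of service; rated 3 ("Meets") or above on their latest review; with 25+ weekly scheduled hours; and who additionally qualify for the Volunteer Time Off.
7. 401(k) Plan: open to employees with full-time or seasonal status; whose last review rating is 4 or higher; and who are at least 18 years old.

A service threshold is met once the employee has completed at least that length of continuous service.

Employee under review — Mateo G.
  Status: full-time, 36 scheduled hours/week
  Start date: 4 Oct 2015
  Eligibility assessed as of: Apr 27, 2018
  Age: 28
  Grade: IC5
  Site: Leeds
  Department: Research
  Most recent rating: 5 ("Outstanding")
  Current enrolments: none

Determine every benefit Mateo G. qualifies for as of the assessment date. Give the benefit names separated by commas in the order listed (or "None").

Unlimited PTO Program, 401(k) Plan

Service from 4 Oct 2015 to Apr 27, 2018: 936 days.
Education Assistance — status full-time ✓; service 936 days ≥ 90 days ✓; rating 5 ≥ 4 ✓; dept Research ✗ → not eligible.
Adoption Assistance — status full-time ✓; service 936 days ≥ 120 days ✓; rating 5 ≥ 3 ✓; not enrolled in Education Assistance ✗ → not eligible.
Pension Scheme — status full-time ✗ (requires seasonal) → not eligible.
Volunteer Time Off — service 936 days ≥ 45 days ✓; dept Research ✗ → not eligible.
Unlimited PTO Program — status full-time ✓; service 936 days ≥ 1 month (≈30 days) ✓; grade IC5 ≥ IC4 ✓ → eligible.
Health Savings Account — status full-time ✓ (not excluded); service 936 days < 3 years (≈1095 days) ✗ → not eligible.
401(k) Plan — status full-time ✓; rating 5 ≥ 4 ✓; age 28 ≥ 18 ✓ → eligible.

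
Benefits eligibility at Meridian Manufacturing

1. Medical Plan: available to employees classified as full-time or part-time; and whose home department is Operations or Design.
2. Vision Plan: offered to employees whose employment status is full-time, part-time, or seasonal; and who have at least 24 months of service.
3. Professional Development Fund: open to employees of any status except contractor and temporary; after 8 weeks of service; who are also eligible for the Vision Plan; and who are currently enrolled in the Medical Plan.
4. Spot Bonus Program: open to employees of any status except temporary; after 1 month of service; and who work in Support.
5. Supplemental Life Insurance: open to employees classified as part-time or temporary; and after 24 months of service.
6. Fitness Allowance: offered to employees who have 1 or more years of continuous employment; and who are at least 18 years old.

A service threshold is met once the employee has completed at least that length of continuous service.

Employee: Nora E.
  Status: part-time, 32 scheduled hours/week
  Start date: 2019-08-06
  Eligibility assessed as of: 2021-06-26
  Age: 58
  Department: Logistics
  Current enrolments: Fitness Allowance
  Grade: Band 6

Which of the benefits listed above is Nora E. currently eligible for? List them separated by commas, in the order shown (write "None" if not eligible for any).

Fitness Allowance

Service from 2019-08-06 to 2021-06-26: 690 days.
Medical Plan — status part-time ✓; dept Logistics ✗ → not eligible.
Vision Plan — status part-time ✓; service 690 days < 24 months (≈720 days) ✗ → not eligible.
Professional Development Fund — status part-time ✓ (not excluded); service 690 days ≥ 8 weeks (≈56 days) ✓; not eligible for Vision Plan ✗ → not eligible.
Spot Bonus Program — status part-time ✓ (not excluded); service 690 days ≥ 1 month (≈30 days) ✓; dept Logistics ✗ → not eligible.
Supplemental Life Insurance — status part-time ✓; service 690 days < 24 months (≈720 days) ✗ → not eligible.
Fitness Allowance — service 690 days ≥ 1 year (≈365 days) ✓; age 58 ≥ 18 ✓ → eligible.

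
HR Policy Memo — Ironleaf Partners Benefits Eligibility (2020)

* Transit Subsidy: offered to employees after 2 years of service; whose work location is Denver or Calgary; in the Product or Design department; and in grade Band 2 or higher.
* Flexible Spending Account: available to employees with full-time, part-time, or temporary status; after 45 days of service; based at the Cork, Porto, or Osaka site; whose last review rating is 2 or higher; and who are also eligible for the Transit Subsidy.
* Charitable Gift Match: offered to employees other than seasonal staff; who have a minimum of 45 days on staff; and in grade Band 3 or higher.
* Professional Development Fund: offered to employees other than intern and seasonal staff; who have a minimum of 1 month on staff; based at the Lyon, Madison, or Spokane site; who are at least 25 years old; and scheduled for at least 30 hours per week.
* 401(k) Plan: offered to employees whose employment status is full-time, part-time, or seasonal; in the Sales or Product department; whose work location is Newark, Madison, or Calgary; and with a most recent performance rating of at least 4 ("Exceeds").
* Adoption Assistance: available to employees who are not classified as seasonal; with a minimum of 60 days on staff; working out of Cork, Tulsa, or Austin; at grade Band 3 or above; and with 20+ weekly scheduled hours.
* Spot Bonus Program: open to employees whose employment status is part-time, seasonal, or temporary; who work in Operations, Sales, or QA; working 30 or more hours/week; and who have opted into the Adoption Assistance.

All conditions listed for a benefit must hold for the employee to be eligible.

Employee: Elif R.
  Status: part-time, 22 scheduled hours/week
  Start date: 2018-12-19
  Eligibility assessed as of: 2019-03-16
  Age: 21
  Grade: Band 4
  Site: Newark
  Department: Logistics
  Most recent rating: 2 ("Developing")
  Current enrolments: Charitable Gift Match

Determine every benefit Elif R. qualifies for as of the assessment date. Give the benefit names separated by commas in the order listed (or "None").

Charitable Gift Match

Service from 2018-12-19 to 2019-03-16: 87 days.
Transit Subsidy — service 87 days < 2 years (≈730 days) ✗ → not eligible.
Flexible Spending Account — status part-time ✓; service 87 days ≥ 45 days ✓; site Newark ✗ (not Cork, Porto, or Osaka) → not eligible.
Charitable Gift Match — status part-time ✓ (not excluded); service 87 days ≥ 45 days ✓; grade Band 4 ≥ Band 3 ✓ → eligible.
Professional Development Fund — status part-time ✓ (not excluded); service 87 days ≥ 1 month (≈30 days) ✓; site Newark ✗ (not Lyon, Madison, or Spokane) → not eligible.
401(k) Plan — status part-time ✓; dept Logistics ✗ → not eligible.
Adoption Assistance — status part-time ✓ (not excluded); service 87 days ≥ 60 days ✓; site Newark ✗ (not Cork, Tulsa, or Austin) → not eligible.
Spot Bonus Program — status part-time ✓; dept Logistics ✗ → not eligible.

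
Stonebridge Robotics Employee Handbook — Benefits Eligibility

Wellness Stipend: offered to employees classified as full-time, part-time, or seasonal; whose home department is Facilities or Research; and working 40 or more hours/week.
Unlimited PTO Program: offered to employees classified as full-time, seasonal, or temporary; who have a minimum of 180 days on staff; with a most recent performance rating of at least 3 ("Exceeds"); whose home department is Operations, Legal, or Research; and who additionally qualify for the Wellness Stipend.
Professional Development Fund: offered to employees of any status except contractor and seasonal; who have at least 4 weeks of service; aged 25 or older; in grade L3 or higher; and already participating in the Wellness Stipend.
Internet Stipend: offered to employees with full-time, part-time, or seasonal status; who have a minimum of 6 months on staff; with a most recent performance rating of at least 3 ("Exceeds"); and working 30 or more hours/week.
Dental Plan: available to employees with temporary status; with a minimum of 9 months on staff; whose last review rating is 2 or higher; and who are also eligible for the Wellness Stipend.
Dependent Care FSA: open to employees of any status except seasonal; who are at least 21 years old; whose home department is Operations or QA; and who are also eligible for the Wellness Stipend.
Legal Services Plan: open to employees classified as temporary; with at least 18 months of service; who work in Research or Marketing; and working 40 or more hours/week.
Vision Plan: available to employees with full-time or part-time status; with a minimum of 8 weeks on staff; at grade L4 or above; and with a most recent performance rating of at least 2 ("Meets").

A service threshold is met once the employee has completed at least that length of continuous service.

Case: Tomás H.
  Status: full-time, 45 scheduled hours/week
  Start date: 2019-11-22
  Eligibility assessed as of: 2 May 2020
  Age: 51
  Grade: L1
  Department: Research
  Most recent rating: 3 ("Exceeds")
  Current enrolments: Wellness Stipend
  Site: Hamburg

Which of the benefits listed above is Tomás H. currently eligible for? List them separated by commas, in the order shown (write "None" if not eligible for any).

Wellness Stipend

Service from 2019-11-22 to 2 May 2020: 162 days.
Wellness Stipend — status full-time ✓; dept Research ✓; 45 hrs/wk ≥ 40 ✓ → eligible.
Unlimited PTO Program — status full-time ✓; service 162 days < 180 days ✗ → not eligible.
Professional Development Fund — status full-time ✓ (not excluded); service 162 days ≥ 4 weeks (≈28 days) ✓; age 51 ≥ 25 ✓; grade L1 < L3 ✗ → not eligible.
Internet Stipend — status full-time ✓; service 162 days < 6 months (≈180 days) ✗ → not eligible.
Dental Plan — status full-time ✗ (requires temporary) → not eligible.
Dependent Care FSA — status full-time ✓ (not excluded); age 51 ≥ 21 ✓; dept Research ✗ → not eligible.
Legal Services Plan — status full-time ✗ (requires temporary) → not eligible.
Vision Plan — status full-time ✓; service 162 days ≥ 8 weeks (≈56 days) ✓; grade L1 < L4 ✗ → not eligible.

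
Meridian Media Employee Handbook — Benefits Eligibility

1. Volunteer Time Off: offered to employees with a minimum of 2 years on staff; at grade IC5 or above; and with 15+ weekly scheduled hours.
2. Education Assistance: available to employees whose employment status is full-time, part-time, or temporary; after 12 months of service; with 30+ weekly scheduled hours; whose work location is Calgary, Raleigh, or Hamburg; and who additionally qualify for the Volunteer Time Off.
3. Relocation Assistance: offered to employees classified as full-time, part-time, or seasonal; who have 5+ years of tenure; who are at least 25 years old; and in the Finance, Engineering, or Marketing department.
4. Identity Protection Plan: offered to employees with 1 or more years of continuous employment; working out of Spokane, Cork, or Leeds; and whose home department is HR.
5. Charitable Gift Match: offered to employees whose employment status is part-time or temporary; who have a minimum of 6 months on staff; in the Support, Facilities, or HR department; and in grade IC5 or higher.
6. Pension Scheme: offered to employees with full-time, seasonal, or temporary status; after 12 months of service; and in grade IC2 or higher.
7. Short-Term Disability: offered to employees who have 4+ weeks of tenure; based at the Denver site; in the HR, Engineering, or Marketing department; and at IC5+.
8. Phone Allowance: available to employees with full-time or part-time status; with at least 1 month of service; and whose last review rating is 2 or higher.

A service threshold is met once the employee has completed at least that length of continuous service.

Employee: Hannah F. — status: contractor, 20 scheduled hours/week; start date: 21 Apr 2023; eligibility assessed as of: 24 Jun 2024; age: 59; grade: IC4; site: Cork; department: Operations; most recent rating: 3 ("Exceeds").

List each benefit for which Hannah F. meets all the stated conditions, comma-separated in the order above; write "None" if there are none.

Service from 21 Apr 2023 to 24 Jun 2024: 430 days.
Volunteer Time Off — service 430 days < 2 years (≈730 days) ✗ → not eligible.
Education Assistance — status contractor ✗ (requires full-time, part-time, or temporary) → not eligible.
Relocation Assistance — status contractor ✗ (requires full-time, part-time, or seasonal) → not eligible.
Identity Protection Plan — service 430 days ≥ 1 year (≈365 days) ✓; site Cork ✓; dept Operations ✗ → not eligible.
Charitable Gift Match — status contractor ✗ (requires part-time or temporary) → not eligible.
Pension Scheme — status contractor ✗ (requires full-time, seasonal, or temporary) → not eligible.
Short-Term Disability — service 430 days ≥ 4 weeks (≈28 days) ✓; site Cork ✗ (not Denver) → not eligible.
Phone Allowance — status contractor ✗ (requires full-time or part-time) → not eligible.

None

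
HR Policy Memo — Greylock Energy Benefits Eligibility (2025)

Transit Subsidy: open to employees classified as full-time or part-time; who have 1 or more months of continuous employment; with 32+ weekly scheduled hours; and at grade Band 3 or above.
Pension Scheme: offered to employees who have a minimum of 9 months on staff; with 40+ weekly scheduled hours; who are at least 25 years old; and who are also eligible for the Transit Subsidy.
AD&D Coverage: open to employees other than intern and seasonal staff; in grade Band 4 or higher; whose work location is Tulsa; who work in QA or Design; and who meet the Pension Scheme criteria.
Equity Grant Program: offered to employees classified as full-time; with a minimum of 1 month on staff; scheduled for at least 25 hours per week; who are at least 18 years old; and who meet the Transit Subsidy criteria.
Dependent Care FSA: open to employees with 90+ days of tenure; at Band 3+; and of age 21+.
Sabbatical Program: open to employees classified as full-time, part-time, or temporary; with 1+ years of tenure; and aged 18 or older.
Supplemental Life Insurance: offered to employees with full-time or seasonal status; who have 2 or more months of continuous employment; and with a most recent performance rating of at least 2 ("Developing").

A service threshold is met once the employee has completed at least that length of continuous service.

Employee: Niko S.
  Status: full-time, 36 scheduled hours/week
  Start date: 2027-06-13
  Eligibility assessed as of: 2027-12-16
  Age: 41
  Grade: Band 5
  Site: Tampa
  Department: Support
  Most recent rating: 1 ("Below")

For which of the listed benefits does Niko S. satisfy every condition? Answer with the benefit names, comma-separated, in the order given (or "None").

Service from 2027-06-13 to 2027-12-16: 186 days.
Transit Subsidy — status full-time ✓; service 186 days ≥ 1 month (≈30 days) ✓; 36 hrs/wk ≥ 32 ✓; grade Band 5 ≥ Band 3 ✓ → eligible.
Pension Scheme — service 186 days < 9 months (≈270 days) ✗ → not eligible.
AD&D Coverage — status full-time ✓ (not excluded); grade Band 5 ≥ Band 4 ✓; site Tampa ✗ (not Tulsa) → not eligible.
Equity Grant Program — status full-time ✓; service 186 days ≥ 1 month (≈30 days) ✓; 36 hrs/wk ≥ 25 ✓; age 41 ≥ 18 ✓; eligible for Transit Subsidy ✓ → eligible.
Dependent Care FSA — service 186 days ≥ 90 days ✓; grade Band 5 ≥ Band 3 ✓; age 41 ≥ 21 ✓ → eligible.
Sabbatical Program — status full-time ✓; service 186 days < 1 year (≈365 days) ✗ → not eligible.
Supplemental Life Insurance — status full-time ✓; service 186 days ≥ 2 months (≈60 days) ✓; rating 1 < 2 ✗ → not eligible.

Transit Subsidy, Equity Grant Program, Dependent Care FSA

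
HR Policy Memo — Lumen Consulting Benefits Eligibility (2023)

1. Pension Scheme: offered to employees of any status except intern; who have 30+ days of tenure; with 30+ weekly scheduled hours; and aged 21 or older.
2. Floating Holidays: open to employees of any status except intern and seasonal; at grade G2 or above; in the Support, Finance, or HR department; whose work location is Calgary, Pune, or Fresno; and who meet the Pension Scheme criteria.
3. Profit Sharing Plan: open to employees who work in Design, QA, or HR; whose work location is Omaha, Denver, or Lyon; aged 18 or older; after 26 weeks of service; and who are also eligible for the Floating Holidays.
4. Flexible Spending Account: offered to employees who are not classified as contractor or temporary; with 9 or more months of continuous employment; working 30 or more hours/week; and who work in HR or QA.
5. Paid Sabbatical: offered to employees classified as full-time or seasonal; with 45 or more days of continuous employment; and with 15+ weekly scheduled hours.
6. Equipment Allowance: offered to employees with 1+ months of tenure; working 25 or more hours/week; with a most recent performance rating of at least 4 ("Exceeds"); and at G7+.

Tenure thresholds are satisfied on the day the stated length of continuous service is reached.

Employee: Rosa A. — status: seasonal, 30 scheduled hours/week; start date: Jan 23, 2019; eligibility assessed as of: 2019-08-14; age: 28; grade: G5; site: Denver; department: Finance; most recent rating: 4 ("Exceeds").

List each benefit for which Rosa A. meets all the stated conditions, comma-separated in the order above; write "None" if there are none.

Service from Jan 23, 2019 to 2019-08-14: 203 days.
Pension Scheme — status seasonal ✓ (not excluded); service 203 days ≥ 30 days ✓; 30 hrs/wk ≥ 30 ✓; age 28 ≥ 21 ✓ → eligible.
Floating Holidays — status seasonal ✗ (excluded) → not eligible.
Profit Sharing Plan — dept Finance ✗ → not eligible.
Flexible Spending Account — status seasonal ✓ (not excluded); service 203 days < 9 months (≈270 days) ✗ → not eligible.
Paid Sabbatical — status seasonal ✓; service 203 days ≥ 45 days ✓; 30 hrs/wk ≥ 15 ✓ → eligible.
Equipment Allowance — service 203 days ≥ 1 month (≈30 days) ✓; 30 hrs/wk ≥ 25 ✓; rating 4 ≥ 4 ✓; grade G5 < G7 ✗ → not eligible.

Pension Scheme, Paid Sabbatical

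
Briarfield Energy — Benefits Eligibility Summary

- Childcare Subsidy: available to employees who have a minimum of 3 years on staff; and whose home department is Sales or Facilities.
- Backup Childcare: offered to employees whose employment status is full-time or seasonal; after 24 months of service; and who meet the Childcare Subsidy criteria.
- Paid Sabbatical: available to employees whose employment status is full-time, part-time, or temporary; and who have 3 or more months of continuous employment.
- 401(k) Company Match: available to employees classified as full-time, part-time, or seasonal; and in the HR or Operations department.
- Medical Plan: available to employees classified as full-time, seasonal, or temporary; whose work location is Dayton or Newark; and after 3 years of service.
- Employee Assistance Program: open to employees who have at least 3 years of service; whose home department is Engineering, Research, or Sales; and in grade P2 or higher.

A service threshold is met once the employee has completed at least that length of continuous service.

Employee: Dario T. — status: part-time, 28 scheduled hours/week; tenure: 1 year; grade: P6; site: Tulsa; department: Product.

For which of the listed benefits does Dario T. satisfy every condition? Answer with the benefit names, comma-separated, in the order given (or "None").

Paid Sabbatical

Childcare Subsidy — service 1 year < 3 years ✗ → not eligible.
Backup Childcare — status part-time ✗ (requires full-time or seasonal) → not eligible.
Paid Sabbatical — status part-time ✓; service 1 year ≥ 3 months (≈90 days) ✓ → eligible.
401(k) Company Match — status part-time ✓; dept Product ✗ → not eligible.
Medical Plan — status part-time ✗ (requires full-time, seasonal, or temporary) → not eligible.
Employee Assistance Program — service 1 year < 3 years ✗ → not eligible.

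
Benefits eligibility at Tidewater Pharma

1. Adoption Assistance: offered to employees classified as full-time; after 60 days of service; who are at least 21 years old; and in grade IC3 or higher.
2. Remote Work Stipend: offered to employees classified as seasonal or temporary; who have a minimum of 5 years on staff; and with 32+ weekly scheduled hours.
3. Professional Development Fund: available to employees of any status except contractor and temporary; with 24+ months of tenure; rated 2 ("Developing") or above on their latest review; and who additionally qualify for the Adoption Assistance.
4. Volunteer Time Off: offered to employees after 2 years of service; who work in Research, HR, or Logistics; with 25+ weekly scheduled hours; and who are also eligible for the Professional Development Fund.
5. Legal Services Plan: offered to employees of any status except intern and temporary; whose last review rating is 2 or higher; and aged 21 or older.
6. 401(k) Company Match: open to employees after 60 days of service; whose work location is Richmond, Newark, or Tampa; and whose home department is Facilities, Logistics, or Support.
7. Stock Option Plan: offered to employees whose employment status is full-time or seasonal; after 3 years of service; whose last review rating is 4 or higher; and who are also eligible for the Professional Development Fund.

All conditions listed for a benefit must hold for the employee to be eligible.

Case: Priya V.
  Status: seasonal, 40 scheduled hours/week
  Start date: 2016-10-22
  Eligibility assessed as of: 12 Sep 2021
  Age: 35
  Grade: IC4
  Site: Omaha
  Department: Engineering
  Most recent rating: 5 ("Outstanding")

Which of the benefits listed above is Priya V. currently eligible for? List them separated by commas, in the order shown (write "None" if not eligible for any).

Service from 2016-10-22 to 12 Sep 2021: 1786 days.
Adoption Assistance — status seasonal ✗ (requires full-time) → not eligible.
Remote Work Stipend — status seasonal ✓; service 1786 days < 5 years (≈1825 days) ✗ → not eligible.
Professional Development Fund — status seasonal ✓ (not excluded); service 1786 days ≥ 24 months (≈720 days) ✓; rating 5 ≥ 2 ✓; not eligible for Adoption Assistance ✗ → not eligible.
Volunteer Time Off — service 1786 days ≥ 2 years (≈730 days) ✓; dept Engineering ✗ → not eligible.
Legal Services Plan — status seasonal ✓ (not excluded); rating 5 ≥ 2 ✓; age 35 ≥ 21 ✓ → eligible.
401(k) Company Match — service 1786 days ≥ 60 days ✓; site Omaha ✗ (not Richmond, Newark, or Tampa) → not eligible.
Stock Option Plan — status seasonal ✓; service 1786 days ≥ 3 years (≈1095 days) ✓; rating 5 ≥ 4 ✓; not eligible for Professional Development Fund ✗ → not eligible.

Legal Services Plan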